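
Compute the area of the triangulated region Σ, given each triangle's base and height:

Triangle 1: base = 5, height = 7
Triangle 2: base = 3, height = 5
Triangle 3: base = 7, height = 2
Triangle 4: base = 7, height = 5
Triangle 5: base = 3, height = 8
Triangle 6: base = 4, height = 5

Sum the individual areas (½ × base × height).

(1/2)×5×7 + (1/2)×3×5 + (1/2)×7×2 + (1/2)×7×5 + (1/2)×3×8 + (1/2)×4×5 = 71.5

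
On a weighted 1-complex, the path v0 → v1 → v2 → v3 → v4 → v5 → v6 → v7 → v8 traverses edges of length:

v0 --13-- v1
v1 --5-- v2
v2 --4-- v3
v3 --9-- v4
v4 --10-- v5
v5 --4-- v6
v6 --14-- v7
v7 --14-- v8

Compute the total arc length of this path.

Arc length = 13 + 5 + 4 + 9 + 10 + 4 + 14 + 14 = 73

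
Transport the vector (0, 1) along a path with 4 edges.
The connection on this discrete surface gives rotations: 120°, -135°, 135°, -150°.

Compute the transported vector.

Total rotation: 120° + (-135°) + 135° + (-150°) = -30°. Final vector: (0.5000, 0.8660)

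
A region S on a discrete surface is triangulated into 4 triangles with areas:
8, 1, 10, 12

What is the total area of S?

8 + 1 + 10 + 12 = 31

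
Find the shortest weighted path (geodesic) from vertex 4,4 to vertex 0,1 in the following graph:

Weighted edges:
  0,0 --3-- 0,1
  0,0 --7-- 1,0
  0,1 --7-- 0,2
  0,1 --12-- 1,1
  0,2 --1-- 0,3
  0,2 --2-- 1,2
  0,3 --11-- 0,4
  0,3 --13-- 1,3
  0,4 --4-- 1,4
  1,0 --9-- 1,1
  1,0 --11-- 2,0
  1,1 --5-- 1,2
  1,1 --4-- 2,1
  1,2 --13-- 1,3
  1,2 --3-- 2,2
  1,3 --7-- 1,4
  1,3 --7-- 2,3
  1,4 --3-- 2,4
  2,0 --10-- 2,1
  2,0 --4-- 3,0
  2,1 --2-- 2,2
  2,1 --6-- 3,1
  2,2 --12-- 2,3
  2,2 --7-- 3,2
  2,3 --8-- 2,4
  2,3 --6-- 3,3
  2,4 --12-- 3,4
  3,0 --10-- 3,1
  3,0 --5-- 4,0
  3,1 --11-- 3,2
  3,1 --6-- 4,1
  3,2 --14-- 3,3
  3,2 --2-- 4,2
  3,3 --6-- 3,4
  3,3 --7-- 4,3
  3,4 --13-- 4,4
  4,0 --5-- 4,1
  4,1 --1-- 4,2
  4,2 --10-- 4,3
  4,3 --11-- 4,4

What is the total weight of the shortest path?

Shortest path: 4,4 → 4,3 → 4,2 → 3,2 → 2,2 → 1,2 → 0,2 → 0,1, total weight = 42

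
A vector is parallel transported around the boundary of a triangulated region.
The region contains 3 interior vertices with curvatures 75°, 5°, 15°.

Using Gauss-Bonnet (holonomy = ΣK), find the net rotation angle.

Holonomy = total enclosed curvature = 75° + 5° + 15° = 95°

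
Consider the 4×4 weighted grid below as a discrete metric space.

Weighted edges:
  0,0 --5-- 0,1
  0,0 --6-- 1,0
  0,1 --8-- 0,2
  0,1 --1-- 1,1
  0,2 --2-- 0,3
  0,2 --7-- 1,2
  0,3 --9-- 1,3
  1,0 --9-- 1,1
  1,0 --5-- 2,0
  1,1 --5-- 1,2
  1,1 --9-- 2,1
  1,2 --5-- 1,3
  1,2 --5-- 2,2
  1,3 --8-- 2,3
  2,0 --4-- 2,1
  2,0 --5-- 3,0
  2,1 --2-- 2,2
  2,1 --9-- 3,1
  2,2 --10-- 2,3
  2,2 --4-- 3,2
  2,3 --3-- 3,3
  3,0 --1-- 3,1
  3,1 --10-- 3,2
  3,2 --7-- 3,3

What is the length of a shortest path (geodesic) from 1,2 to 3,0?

Shortest path: 1,2 → 2,2 → 2,1 → 2,0 → 3,0, total weight = 16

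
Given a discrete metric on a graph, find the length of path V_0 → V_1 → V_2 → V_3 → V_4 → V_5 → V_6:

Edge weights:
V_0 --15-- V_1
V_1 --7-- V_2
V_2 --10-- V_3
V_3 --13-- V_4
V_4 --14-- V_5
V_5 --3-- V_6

Arc length = 15 + 7 + 10 + 13 + 14 + 3 = 62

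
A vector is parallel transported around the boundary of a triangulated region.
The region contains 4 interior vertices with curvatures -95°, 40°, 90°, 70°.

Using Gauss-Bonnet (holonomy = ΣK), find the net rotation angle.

Holonomy = total enclosed curvature = (-95°) + 40° + 90° + 70° = 105°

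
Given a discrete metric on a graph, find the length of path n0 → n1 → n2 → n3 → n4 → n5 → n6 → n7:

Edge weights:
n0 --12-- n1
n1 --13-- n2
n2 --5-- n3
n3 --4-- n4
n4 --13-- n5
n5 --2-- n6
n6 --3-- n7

Arc length = 12 + 13 + 5 + 4 + 13 + 2 + 3 = 52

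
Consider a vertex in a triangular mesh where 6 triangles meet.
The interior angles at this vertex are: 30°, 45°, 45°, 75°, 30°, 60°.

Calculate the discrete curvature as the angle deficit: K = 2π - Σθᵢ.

Sum of angles = 285°. K = 360° - 285° = 75° = 5π/12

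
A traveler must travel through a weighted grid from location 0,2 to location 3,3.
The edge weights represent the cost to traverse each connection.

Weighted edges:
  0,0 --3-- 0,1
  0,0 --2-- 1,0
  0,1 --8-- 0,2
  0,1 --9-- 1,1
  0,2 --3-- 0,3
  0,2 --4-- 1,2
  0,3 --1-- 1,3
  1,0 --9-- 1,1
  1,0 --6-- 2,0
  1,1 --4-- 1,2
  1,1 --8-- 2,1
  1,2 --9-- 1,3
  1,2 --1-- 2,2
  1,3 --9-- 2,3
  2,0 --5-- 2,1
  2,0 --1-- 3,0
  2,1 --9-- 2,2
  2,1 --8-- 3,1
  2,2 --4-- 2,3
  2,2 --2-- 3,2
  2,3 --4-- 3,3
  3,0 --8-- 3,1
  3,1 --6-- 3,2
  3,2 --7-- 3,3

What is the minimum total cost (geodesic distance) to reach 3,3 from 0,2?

Shortest path: 0,2 → 1,2 → 2,2 → 2,3 → 3,3, total weight = 13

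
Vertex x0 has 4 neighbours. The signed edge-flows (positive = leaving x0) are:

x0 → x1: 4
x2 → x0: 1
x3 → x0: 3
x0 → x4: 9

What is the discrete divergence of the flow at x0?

Divergence = sum of outgoing flows = 4 + (-1) + (-3) + 9 = 9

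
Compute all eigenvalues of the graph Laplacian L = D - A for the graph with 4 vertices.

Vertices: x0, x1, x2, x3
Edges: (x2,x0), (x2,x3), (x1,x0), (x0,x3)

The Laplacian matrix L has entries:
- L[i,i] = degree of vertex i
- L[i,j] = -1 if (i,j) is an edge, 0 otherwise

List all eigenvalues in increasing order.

Degrees: deg(x0) = 3, deg(x1) = 1, deg(x2) = 2, deg(x3) = 2.
L = D − A with rows/columns ordered (x0, x1, x2, x3):
  [ 3, -1, -1, -1]
  [-1,  1,  0,  0]
  [-1,  0,  2, -1]
  [-1,  0, -1,  2]
Characteristic polynomial: det(λI − L) = λ(λ − 1)(λ − 3)(λ − 4).
Roots: λ = 0; (λ − 1) = 0 ⇒ λ = 1; (λ − 3) = 0 ⇒ λ = 3; (λ − 4) = 0 ⇒ λ = 4.
(Check: the roots sum (with multiplicity) to 8, matching trace L = Σdeg = 2·4 = 8.)
Laplacian eigenvalues (increasing order): [0.0, 1.0, 3.0, 4.0]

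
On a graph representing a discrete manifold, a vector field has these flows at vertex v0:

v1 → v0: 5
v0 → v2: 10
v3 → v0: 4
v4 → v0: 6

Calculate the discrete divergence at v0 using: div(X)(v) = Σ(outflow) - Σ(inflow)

Divergence = sum of outgoing flows = (-5) + 10 + (-4) + (-6) = -5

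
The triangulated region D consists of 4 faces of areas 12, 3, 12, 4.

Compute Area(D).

12 + 3 + 12 + 4 = 31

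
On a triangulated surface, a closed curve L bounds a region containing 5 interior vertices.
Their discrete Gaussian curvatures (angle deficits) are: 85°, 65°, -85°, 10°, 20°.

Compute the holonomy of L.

Holonomy = total enclosed curvature = 85° + 65° + (-85°) + 10° + 20° = 95°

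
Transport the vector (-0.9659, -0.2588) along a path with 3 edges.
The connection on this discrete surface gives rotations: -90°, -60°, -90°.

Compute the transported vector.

Total rotation: (-90°) + (-60°) + (-90°) = -240° ≡ 120° (mod 360°). Final vector: (0.7071, -0.7071)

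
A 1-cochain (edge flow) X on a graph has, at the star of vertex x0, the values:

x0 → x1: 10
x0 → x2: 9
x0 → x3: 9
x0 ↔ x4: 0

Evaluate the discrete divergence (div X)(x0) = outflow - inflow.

Divergence = sum of outgoing flows = 10 + 9 + 9 + 0 = 28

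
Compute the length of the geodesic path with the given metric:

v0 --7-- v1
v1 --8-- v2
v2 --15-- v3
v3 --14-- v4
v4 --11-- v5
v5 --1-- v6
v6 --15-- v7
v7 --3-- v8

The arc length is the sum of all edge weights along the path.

Arc length = 7 + 8 + 15 + 14 + 11 + 1 + 15 + 3 = 74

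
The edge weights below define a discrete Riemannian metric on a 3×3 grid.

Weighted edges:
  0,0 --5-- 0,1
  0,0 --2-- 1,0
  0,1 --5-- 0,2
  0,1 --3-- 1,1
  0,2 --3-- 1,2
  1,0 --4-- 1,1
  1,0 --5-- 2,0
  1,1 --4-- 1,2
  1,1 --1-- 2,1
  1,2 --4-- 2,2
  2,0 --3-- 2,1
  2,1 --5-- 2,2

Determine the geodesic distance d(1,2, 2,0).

Shortest path: 1,2 → 1,1 → 2,1 → 2,0, total weight = 8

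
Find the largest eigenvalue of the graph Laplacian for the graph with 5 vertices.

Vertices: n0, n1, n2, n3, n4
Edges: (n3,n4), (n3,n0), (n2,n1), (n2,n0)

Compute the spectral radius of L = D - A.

Degrees: deg(n0) = 2, deg(n1) = 1, deg(n2) = 2, deg(n3) = 2, deg(n4) = 1.
L = D − A with rows/columns ordered (n0, n1, n2, n3, n4):
  [ 2,  0, -1, -1,  0]
  [ 0,  1, -1,  0,  0]
  [-1, -1,  2,  0,  0]
  [-1,  0,  0,  2, -1]
  [ 0,  0,  0, -1,  1]
Characteristic polynomial: det(λI − L) = λ(λ² − 3λ + 1)(λ² − 5λ + 5).
Roots: λ = 0; (λ² − 3λ + 1) = 0 ⇒ λ = (3 ± √5)/2 ≈ 0.382, 2.618; (λ² − 5λ + 5) = 0 ⇒ λ = (5 ± √5)/2 ≈ 1.382, 3.618.
(Check: the roots sum (with multiplicity) to 8, matching trace L = Σdeg = 2·4 = 8.)
Laplacian eigenvalues: [0.0, 0.382, 1.382, 2.618, 3.618]. Largest eigenvalue (spectral radius) = 3.618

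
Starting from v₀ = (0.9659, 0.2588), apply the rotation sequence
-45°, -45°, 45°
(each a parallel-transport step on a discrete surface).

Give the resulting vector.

Total rotation: (-45°) + (-45°) + 45° = -45°. Final vector: (0.8660, -0.5000)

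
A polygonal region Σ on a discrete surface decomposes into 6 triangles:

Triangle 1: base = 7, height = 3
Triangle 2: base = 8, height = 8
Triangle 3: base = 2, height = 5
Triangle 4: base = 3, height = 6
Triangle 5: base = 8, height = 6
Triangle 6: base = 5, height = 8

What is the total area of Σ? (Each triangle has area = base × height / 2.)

(1/2)×7×3 + (1/2)×8×8 + (1/2)×2×5 + (1/2)×3×6 + (1/2)×8×6 + (1/2)×5×8 = 100.5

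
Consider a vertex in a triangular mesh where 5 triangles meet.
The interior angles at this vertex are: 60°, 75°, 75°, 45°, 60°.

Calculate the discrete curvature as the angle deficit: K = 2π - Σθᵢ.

Sum of angles = 315°. K = 360° - 315° = 45° = π/4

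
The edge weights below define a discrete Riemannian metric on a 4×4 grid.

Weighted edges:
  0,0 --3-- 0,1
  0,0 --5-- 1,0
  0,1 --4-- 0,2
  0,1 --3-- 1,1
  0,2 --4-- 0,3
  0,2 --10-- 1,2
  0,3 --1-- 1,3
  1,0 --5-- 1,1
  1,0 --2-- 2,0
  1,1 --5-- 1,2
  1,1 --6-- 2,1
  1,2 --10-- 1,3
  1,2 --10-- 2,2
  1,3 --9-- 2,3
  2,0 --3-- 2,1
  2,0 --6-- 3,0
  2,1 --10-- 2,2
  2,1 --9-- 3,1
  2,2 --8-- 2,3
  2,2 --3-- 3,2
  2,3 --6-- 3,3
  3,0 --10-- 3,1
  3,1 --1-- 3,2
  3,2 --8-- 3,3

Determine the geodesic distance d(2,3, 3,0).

Shortest path: 2,3 → 2,2 → 3,2 → 3,1 → 3,0, total weight = 22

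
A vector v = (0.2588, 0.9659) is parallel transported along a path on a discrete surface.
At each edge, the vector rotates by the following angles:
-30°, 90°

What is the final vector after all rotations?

Total rotation: (-30°) + 90° = 60°. Final vector: (-0.7071, 0.7071)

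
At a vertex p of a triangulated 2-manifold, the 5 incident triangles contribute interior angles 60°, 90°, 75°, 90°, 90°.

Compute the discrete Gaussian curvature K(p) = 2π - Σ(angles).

Sum of angles = 405°. K = 360° - 405° = -45°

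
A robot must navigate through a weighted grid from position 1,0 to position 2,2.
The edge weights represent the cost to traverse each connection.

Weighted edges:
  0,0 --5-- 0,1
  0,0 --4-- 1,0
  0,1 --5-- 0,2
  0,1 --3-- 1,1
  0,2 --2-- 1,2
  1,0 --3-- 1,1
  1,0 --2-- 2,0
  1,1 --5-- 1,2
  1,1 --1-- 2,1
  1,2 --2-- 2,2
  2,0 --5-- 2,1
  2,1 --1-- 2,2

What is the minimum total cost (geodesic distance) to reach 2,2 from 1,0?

Shortest path: 1,0 → 1,1 → 2,1 → 2,2, total weight = 5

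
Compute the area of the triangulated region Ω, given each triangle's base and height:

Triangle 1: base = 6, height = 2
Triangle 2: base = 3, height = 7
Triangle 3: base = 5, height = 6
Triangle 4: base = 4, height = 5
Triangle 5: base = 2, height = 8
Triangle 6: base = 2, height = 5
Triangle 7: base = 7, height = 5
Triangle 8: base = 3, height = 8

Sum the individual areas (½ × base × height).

(1/2)×6×2 + (1/2)×3×7 + (1/2)×5×6 + (1/2)×4×5 + (1/2)×2×8 + (1/2)×2×5 + (1/2)×7×5 + (1/2)×3×8 = 84.0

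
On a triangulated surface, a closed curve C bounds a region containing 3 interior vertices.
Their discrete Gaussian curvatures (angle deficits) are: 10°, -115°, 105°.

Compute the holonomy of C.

Holonomy = total enclosed curvature = 10° + (-115°) + 105° = 0°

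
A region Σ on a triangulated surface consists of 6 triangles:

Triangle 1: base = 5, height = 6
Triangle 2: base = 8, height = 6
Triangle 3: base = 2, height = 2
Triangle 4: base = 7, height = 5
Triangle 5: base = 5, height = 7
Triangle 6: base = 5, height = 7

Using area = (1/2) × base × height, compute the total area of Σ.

(1/2)×5×6 + (1/2)×8×6 + (1/2)×2×2 + (1/2)×7×5 + (1/2)×5×7 + (1/2)×5×7 = 93.5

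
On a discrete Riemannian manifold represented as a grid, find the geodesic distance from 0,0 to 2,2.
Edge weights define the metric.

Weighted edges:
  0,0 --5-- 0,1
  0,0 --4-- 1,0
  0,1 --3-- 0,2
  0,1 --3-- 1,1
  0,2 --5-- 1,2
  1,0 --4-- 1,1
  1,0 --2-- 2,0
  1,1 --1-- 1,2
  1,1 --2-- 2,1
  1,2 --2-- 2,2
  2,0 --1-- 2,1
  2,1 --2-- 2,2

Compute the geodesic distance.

Shortest path: 0,0 → 1,0 → 2,0 → 2,1 → 2,2, total weight = 9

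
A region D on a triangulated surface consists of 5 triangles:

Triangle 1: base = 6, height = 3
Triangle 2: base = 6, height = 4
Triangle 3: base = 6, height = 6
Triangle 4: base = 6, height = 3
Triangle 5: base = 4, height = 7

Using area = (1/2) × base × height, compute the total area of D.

(1/2)×6×3 + (1/2)×6×4 + (1/2)×6×6 + (1/2)×6×3 + (1/2)×4×7 = 62.0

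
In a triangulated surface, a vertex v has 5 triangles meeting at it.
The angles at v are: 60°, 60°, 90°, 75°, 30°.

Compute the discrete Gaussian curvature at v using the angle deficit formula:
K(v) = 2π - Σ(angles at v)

Sum of angles = 315°. K = 360° - 315° = 45° = π/4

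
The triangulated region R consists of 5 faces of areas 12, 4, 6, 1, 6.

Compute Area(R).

12 + 4 + 6 + 1 + 6 = 29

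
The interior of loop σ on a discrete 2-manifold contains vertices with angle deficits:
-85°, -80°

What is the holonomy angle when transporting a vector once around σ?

Holonomy = total enclosed curvature = (-85°) + (-80°) = -165°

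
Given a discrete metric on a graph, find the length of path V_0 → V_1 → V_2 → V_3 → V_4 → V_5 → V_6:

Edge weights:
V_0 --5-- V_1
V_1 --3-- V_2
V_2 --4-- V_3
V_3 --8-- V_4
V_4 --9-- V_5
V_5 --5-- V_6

Arc length = 5 + 3 + 4 + 8 + 9 + 5 = 34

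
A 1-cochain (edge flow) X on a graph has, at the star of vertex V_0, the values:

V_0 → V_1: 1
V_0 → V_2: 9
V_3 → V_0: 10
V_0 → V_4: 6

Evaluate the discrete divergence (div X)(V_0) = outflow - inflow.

Divergence = sum of outgoing flows = 1 + 9 + (-10) + 6 = 6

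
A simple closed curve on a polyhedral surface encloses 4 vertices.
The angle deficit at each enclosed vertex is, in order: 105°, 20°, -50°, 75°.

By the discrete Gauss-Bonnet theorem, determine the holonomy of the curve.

Holonomy = total enclosed curvature = 105° + 20° + (-50°) + 75° = 150°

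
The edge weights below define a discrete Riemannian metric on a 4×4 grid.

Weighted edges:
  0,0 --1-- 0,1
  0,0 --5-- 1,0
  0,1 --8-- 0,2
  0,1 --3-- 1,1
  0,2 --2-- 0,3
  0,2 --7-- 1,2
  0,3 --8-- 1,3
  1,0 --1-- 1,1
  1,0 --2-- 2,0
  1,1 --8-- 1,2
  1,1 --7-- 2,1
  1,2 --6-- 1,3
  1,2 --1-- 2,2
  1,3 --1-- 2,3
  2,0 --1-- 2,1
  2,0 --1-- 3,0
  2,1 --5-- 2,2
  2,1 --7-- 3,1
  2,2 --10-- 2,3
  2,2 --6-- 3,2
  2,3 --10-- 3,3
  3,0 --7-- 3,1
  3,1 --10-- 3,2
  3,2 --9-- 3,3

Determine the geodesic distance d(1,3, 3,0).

Shortest path: 1,3 → 1,2 → 2,2 → 2,1 → 2,0 → 3,0, total weight = 14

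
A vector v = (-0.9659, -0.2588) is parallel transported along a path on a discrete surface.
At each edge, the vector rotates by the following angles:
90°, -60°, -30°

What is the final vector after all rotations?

Total rotation: 90° + (-60°) + (-30°) = 0°. Final vector: (-0.9659, -0.2588)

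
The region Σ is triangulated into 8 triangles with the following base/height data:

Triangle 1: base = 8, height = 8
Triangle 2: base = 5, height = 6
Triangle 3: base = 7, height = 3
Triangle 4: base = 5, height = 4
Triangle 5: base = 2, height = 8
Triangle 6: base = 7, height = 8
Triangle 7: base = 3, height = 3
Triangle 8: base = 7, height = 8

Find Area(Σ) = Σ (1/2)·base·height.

(1/2)×8×8 + (1/2)×5×6 + (1/2)×7×3 + (1/2)×5×4 + (1/2)×2×8 + (1/2)×7×8 + (1/2)×3×3 + (1/2)×7×8 = 136.0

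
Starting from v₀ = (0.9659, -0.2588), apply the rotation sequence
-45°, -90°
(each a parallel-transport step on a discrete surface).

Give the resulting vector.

Total rotation: (-45°) + (-90°) = -135°. Final vector: (-0.8660, -0.5000)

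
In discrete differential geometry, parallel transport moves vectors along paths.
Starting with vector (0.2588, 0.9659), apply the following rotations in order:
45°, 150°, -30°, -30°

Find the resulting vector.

Total rotation: 45° + 150° + (-30°) + (-30°) = 135°. Final vector: (-0.8660, -0.5000)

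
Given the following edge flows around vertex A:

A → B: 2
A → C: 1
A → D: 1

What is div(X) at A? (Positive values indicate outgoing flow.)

Divergence = sum of outgoing flows = 2 + 1 + 1 = 4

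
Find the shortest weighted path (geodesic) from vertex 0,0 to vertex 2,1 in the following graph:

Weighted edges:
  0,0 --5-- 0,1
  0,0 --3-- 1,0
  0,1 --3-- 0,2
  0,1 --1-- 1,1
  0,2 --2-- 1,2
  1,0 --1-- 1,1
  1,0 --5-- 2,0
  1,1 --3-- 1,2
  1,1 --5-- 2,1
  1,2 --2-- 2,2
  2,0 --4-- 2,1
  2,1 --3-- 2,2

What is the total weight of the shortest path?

Shortest path: 0,0 → 1,0 → 1,1 → 2,1, total weight = 9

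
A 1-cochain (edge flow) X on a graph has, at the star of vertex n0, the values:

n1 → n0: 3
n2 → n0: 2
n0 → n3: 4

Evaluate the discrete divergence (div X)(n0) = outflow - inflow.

Divergence = sum of outgoing flows = (-3) + (-2) + 4 = -1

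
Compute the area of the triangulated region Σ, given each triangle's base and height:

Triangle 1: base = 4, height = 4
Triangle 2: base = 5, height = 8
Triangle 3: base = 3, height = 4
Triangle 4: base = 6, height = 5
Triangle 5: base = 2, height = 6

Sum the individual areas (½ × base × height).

(1/2)×4×4 + (1/2)×5×8 + (1/2)×3×4 + (1/2)×6×5 + (1/2)×2×6 = 55.0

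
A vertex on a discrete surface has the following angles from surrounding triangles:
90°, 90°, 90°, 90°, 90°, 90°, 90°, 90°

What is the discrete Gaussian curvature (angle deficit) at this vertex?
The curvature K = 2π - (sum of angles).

Sum of angles = 720°. K = 360° - 720° = -360°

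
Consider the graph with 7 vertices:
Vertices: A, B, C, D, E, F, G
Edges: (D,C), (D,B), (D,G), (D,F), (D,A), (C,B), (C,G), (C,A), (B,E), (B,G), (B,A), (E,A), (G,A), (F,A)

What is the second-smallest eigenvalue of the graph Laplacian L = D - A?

Degrees: deg(A) = 6, deg(B) = 5, deg(C) = 4, deg(D) = 5, deg(E) = 2, deg(F) = 2, deg(G) = 4.
L = D − A with rows/columns ordered (A, B, C, D, E, F, G):
  [ 6, -1, -1, -1, -1, -1, -1]
  [-1,  5, -1, -1, -1,  0, -1]
  [-1, -1,  4, -1,  0,  0, -1]
  [-1, -1, -1,  5,  0, -1, -1]
  [-1, -1,  0,  0,  2,  0,  0]
  [-1,  0,  0, -1,  0,  2,  0]
  [-1, -1, -1, -1,  0,  0,  4]
Characteristic polynomial: det(λI − L) = λ(λ² − 8λ + 11)(λ² − 8λ + 13)(λ − 5)(λ − 7).
Roots: λ = 0; (λ² − 8λ + 11) = 0 ⇒ λ = 4 ± √5 ≈ 1.7639, 6.2361; (λ² − 8λ + 13) = 0 ⇒ λ = 4 ± √3 ≈ 2.2679, 5.7321; (λ − 5) = 0 ⇒ λ = 5; (λ − 7) = 0 ⇒ λ = 7.
(Check: the roots sum (with multiplicity) to 28, matching trace L = Σdeg = 2·14 = 28.)
Laplacian eigenvalues: [0.0, 1.7639, 2.2679, 5.0, 5.7321, 6.2361, 7.0]. Algebraic connectivity (smallest non-zero eigenvalue) = 1.7639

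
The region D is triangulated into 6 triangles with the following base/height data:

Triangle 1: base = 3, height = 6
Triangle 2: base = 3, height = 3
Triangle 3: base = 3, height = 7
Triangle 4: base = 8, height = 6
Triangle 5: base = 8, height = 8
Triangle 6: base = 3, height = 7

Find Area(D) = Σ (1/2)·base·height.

(1/2)×3×6 + (1/2)×3×3 + (1/2)×3×7 + (1/2)×8×6 + (1/2)×8×8 + (1/2)×3×7 = 90.5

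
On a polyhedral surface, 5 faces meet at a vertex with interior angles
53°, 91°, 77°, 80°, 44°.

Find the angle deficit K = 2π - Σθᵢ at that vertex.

Sum of angles = 345°. K = 360° - 345° = 15° = π/12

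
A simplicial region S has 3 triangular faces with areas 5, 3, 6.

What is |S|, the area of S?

5 + 3 + 6 = 14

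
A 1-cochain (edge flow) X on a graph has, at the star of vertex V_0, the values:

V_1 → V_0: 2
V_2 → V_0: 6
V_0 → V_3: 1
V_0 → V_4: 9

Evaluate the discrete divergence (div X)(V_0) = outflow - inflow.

Divergence = sum of outgoing flows = (-2) + (-6) + 1 + 9 = 2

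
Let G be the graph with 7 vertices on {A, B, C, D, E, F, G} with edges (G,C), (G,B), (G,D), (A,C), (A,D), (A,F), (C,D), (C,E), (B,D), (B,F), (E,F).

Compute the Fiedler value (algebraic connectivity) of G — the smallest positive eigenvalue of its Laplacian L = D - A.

Degrees: deg(A) = 3, deg(B) = 3, deg(C) = 4, deg(D) = 4, deg(E) = 2, deg(F) = 3, deg(G) = 3.
L = D − A with rows/columns ordered (A, B, C, D, E, F, G):
  [ 3,  0, -1, -1,  0, -1,  0]
  [ 0,  3,  0, -1,  0, -1, -1]
  [-1,  0,  4, -1, -1,  0, -1]
  [-1, -1, -1,  4,  0,  0, -1]
  [ 0,  0, -1,  0,  2, -1,  0]
  [-1, -1,  0,  0, -1,  3,  0]
  [ 0, -1, -1, -1,  0,  0,  3]
Characteristic polynomial: det(λI − L) = λ(λ² − 6λ + 7)(λ² − 8λ + 14)².
Roots: λ = 0; (λ² − 6λ + 7) = 0 ⇒ λ = 3 ± √2 ≈ 1.5858, 4.4142; (λ² − 8λ + 14) = 0 ⇒ λ = 4 ± √2 ≈ 2.5858, 5.4142 (multiplicity 2).
(Check: the roots sum (with multiplicity) to 22, matching trace L = Σdeg = 2·11 = 22.)
Laplacian eigenvalues: [0.0, 1.5858, 2.5858, 2.5858, 4.4142, 5.4142, 5.4142]. Algebraic connectivity (smallest non-zero eigenvalue) = 1.5858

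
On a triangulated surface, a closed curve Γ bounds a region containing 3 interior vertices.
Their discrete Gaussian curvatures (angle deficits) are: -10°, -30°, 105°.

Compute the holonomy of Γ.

Holonomy = total enclosed curvature = (-10°) + (-30°) + 105° = 65°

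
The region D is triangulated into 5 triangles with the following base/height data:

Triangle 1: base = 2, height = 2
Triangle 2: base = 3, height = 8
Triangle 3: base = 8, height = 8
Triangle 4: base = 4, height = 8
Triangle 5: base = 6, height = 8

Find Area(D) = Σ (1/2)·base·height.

(1/2)×2×2 + (1/2)×3×8 + (1/2)×8×8 + (1/2)×4×8 + (1/2)×6×8 = 86.0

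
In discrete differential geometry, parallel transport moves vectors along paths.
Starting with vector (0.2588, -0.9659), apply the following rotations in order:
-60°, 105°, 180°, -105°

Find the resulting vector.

Total rotation: (-60°) + 105° + 180° + (-105°) = 120°. Final vector: (0.7071, 0.7071)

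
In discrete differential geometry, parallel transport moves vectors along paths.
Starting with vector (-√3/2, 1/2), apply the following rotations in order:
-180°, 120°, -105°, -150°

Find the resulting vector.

Total rotation: (-180°) + 120° + (-105°) + (-150°) = -315° ≡ 45° (mod 360°). Final vector: (-0.9659, -0.2588)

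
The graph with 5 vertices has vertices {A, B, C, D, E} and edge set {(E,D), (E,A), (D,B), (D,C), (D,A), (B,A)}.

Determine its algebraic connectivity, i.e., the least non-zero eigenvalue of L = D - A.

Degrees: deg(A) = 3, deg(B) = 2, deg(C) = 1, deg(D) = 4, deg(E) = 2.
L = D − A with rows/columns ordered (A, B, C, D, E):
  [ 3, -1,  0, -1, -1]
  [-1,  2,  0, -1,  0]
  [ 0,  0,  1, -1,  0]
  [-1, -1, -1,  4, -1]
  [-1,  0,  0, -1,  2]
Characteristic polynomial: det(λI − L) = λ(λ − 1)(λ − 2)(λ − 4)(λ − 5).
Roots: λ = 0; (λ − 1) = 0 ⇒ λ = 1; (λ − 2) = 0 ⇒ λ = 2; (λ − 4) = 0 ⇒ λ = 4; (λ − 5) = 0 ⇒ λ = 5.
(Check: the roots sum (with multiplicity) to 12, matching trace L = Σdeg = 2·6 = 12.)
Laplacian eigenvalues: [0.0, 1.0, 2.0, 4.0, 5.0]. Algebraic connectivity (smallest non-zero eigenvalue) = 1.0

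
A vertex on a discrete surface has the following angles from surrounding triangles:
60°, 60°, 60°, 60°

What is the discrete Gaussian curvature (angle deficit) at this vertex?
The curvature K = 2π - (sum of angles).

Sum of angles = 240°. K = 360° - 240° = 120° = 2π/3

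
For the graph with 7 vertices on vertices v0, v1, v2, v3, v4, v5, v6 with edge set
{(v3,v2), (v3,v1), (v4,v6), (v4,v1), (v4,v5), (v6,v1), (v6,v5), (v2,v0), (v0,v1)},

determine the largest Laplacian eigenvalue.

Degrees: deg(v0) = 2, deg(v1) = 4, deg(v2) = 2, deg(v3) = 2, deg(v4) = 3, deg(v5) = 2, deg(v6) = 3.
L = D − A with rows/columns ordered (v0, v1, v2, v3, v4, v5, v6):
  [ 2, -1, -1,  0,  0,  0,  0]
  [-1,  4,  0, -1, -1,  0, -1]
  [-1,  0,  2, -1,  0,  0,  0]
  [ 0, -1, -1,  2,  0,  0,  0]
  [ 0, -1,  0,  0,  3, -1, -1]
  [ 0,  0,  0,  0, -1,  2, -1]
  [ 0, -1,  0,  0, -1, -1,  3]
Characteristic polynomial: det(λI − L) = λ(λ² − 4λ + 2)(λ − 2)(λ² − 8λ + 14)(λ − 4).
Roots: λ = 0; (λ² − 4λ + 2) = 0 ⇒ λ = 2 ± √2 ≈ 0.5858, 3.4142; (λ − 2) = 0 ⇒ λ = 2; (λ² − 8λ + 14) = 0 ⇒ λ = 4 ± √2 ≈ 2.5858, 5.4142; (λ − 4) = 0 ⇒ λ = 4.
(Check: the roots sum (with multiplicity) to 18, matching trace L = Σdeg = 2·9 = 18.)
Laplacian eigenvalues: [0.0, 0.5858, 2.0, 2.5858, 3.4142, 4.0, 5.4142]. Largest eigenvalue (spectral radius) = 5.4142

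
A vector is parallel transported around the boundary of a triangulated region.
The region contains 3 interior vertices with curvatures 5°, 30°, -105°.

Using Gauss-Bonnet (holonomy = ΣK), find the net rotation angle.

Holonomy = total enclosed curvature = 5° + 30° + (-105°) = -70°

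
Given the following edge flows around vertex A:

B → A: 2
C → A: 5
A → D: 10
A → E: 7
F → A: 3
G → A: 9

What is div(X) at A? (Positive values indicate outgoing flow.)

Divergence = sum of outgoing flows = (-2) + (-5) + 10 + 7 + (-3) + (-9) = -2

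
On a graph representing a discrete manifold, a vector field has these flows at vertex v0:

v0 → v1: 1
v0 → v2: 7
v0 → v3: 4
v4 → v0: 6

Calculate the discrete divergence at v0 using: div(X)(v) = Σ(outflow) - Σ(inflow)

Divergence = sum of outgoing flows = 1 + 7 + 4 + (-6) = 6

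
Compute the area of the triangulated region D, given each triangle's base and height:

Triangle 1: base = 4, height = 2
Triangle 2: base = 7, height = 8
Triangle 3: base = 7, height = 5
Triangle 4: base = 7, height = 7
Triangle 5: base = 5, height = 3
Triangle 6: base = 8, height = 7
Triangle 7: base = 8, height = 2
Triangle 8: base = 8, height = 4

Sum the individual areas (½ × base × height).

(1/2)×4×2 + (1/2)×7×8 + (1/2)×7×5 + (1/2)×7×7 + (1/2)×5×3 + (1/2)×8×7 + (1/2)×8×2 + (1/2)×8×4 = 133.5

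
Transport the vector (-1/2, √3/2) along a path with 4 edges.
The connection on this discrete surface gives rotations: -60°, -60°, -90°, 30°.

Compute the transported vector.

Total rotation: (-60°) + (-60°) + (-90°) + 30° = -180° ≡ 180° (mod 360°). Final vector: (0.5000, -0.8660)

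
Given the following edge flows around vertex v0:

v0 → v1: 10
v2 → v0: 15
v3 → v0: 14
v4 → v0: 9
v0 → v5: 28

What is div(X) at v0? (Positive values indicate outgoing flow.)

Divergence = sum of outgoing flows = 10 + (-15) + (-14) + (-9) + 28 = 0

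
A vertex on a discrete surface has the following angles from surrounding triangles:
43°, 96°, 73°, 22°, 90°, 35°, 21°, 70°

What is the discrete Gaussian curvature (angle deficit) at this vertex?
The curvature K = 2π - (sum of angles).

Sum of angles = 450°. K = 360° - 450° = -90° = -π/2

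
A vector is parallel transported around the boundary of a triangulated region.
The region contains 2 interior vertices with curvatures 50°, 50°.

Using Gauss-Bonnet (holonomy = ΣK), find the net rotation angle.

Holonomy = total enclosed curvature = 50° + 50° = 100°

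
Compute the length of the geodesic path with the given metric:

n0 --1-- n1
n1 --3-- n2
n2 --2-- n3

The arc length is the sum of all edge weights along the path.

Arc length = 1 + 3 + 2 = 6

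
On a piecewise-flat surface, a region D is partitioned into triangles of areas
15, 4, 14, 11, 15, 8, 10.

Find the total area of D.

15 + 4 + 14 + 11 + 15 + 8 + 10 = 77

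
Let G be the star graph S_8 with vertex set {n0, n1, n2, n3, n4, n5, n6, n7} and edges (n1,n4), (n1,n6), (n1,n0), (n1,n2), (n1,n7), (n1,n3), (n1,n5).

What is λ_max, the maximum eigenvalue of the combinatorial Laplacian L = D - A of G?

The star S_8 is the complete bipartite graph K_{1,7} (one hub of degree 7, 7 leaves of degree 1). The Laplacian spectrum of K_{p,q} is 0, p (multiplicity q−1), q (multiplicity p−1), p+q. With p = 1, q = 7: 0 once, 1 with multiplicity 6, and 8 once. (Check: trace L = sum of degrees = 14 = 6·1 + 8.)
Laplacian eigenvalues: [0.0, 1.0, 1.0, 1.0, 1.0, 1.0, 1.0, 8.0]. Largest eigenvalue (spectral radius) = 8.0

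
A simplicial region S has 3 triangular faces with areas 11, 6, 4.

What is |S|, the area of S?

11 + 6 + 4 = 21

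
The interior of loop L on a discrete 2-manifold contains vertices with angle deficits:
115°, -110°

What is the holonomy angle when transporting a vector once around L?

Holonomy = total enclosed curvature = 115° + (-110°) = 5°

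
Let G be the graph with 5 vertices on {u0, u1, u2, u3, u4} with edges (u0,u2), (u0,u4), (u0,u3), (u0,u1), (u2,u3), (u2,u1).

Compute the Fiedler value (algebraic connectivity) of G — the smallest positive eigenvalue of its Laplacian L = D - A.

Degrees: deg(u0) = 4, deg(u1) = 2, deg(u2) = 3, deg(u3) = 2, deg(u4) = 1.
L = D − A with rows/columns ordered (u0, u1, u2, u3, u4):
  [ 4, -1, -1, -1, -1]
  [-1,  2, -1,  0,  0]
  [-1, -1,  3, -1,  0]
  [-1,  0, -1,  2,  0]
  [-1,  0,  0,  0,  1]
Characteristic polynomial: det(λI − L) = λ(λ − 1)(λ − 2)(λ − 4)(λ − 5).
Roots: λ = 0; (λ − 1) = 0 ⇒ λ = 1; (λ − 2) = 0 ⇒ λ = 2; (λ − 4) = 0 ⇒ λ = 4; (λ − 5) = 0 ⇒ λ = 5.
(Check: the roots sum (with multiplicity) to 12, matching trace L = Σdeg = 2·6 = 12.)
Laplacian eigenvalues: [0.0, 1.0, 2.0, 4.0, 5.0]. Algebraic connectivity (smallest non-zero eigenvalue) = 1.0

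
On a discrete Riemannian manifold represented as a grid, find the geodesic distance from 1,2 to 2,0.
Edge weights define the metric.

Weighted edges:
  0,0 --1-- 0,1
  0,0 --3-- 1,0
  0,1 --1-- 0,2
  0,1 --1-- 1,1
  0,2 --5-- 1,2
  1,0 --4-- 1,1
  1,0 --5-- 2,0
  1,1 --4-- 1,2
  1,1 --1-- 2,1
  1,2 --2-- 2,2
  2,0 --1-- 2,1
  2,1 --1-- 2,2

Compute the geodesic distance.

Shortest path: 1,2 → 2,2 → 2,1 → 2,0, total weight = 4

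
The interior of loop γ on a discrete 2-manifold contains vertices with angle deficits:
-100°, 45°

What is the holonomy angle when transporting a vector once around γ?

Holonomy = total enclosed curvature = (-100°) + 45° = -55°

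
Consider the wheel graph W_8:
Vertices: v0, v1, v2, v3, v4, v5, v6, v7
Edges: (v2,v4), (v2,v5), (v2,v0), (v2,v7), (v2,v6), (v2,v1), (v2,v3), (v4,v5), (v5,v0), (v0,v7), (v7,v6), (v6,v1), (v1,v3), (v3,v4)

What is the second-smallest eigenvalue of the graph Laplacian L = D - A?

The wheel W_8 is the join K_1 ∨ C_7 (a hub joined to every vertex of a cycle of length 7). For a join G ∨ H (G on p vertices, H on q vertices) the Laplacian spectrum is 0, p+q, the eigenvalues of L(G) other than one 0 each shifted by +q, and the eigenvalues of L(H) other than one 0 each shifted by +p. With G = K_1 (p = 1, nothing left after dropping its 0) and H = C_7 (q = 7, eigenvalues 2 − 2cos(2πk/7), k = 0, …, 6; drop k = 0), the spectrum of W_8 is 0, 8, and 1 + (2 − 2cos(2πk/7)) = 3 − 2cos(2πk/7) for k = 1, …, 6:
k=1: 3 − 2cos(2π/7) = 1.753; k=2: 3 − 2cos(4π/7) = 3.445; k=3: 3 − 2cos(6π/7) = 4.8019; k=4: 3 − 2cos(8π/7) = 4.8019; k=5: 3 − 2cos(10π/7) = 3.445; k=6: 3 − 2cos(12π/7) = 1.753.
Laplacian eigenvalues: [0.0, 1.753, 1.753, 3.445, 3.445, 4.8019, 4.8019, 8.0]. Algebraic connectivity (smallest non-zero eigenvalue) = 1.753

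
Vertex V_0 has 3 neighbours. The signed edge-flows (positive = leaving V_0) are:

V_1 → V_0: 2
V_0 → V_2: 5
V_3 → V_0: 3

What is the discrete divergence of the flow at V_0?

Divergence = sum of outgoing flows = (-2) + 5 + (-3) = 0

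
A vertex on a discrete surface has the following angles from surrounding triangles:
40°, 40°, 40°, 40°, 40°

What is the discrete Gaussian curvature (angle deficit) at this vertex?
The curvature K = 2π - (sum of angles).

Sum of angles = 200°. K = 360° - 200° = 160° = 8π/9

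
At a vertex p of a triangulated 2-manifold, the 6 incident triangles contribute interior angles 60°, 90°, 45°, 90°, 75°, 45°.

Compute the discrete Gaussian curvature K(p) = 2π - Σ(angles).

Sum of angles = 405°. K = 360° - 405° = -45° = -π/4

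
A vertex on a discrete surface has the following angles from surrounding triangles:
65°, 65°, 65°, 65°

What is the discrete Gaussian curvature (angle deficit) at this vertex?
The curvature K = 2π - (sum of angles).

Sum of angles = 260°. K = 360° - 260° = 100°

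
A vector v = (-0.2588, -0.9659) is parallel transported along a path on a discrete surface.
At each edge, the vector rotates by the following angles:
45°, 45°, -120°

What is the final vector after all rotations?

Total rotation: 45° + 45° + (-120°) = -30°. Final vector: (-0.7071, -0.7071)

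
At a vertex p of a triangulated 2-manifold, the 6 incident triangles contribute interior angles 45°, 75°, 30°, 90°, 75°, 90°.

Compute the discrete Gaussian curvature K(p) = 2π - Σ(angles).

Sum of angles = 405°. K = 360° - 405° = -45°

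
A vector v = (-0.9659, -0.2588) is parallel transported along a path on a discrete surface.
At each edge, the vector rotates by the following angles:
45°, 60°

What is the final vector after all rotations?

Total rotation: 45° + 60° = 105°. Final vector: (0.5000, -0.8660)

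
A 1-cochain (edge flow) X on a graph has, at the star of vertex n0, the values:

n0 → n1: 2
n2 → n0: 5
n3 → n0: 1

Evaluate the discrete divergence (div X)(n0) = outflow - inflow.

Divergence = sum of outgoing flows = 2 + (-5) + (-1) = -4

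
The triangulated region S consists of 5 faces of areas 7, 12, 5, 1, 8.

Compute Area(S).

7 + 12 + 5 + 1 + 8 = 33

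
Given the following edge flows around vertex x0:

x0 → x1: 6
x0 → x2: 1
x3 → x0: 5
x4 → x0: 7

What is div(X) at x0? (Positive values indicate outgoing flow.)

Divergence = sum of outgoing flows = 6 + 1 + (-5) + (-7) = -5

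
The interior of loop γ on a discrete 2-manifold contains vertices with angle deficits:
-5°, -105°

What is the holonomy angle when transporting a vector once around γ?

Holonomy = total enclosed curvature = (-5°) + (-105°) = -110°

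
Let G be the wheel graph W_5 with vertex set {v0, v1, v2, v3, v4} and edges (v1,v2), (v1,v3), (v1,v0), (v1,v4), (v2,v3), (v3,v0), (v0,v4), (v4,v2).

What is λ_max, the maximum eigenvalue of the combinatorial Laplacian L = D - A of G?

The wheel W_5 is the join K_1 ∨ C_4 (a hub joined to every vertex of a cycle of length 4). For a join G ∨ H (G on p vertices, H on q vertices) the Laplacian spectrum is 0, p+q, the eigenvalues of L(G) other than one 0 each shifted by +q, and the eigenvalues of L(H) other than one 0 each shifted by +p. With G = K_1 (p = 1, nothing left after dropping its 0) and H = C_4 (q = 4, eigenvalues 2 − 2cos(2πk/4), k = 0, …, 3; drop k = 0), the spectrum of W_5 is 0, 5, and 1 + (2 − 2cos(2πk/4)) = 3 − 2cos(2πk/4) for k = 1, …, 3:
k=1: 3 − 2cos(π/2) = 3.0; k=2: 3 − 2cos(π) = 5.0; k=3: 3 − 2cos(3π/2) = 3.0.
Laplacian eigenvalues: [0.0, 3.0, 3.0, 5.0, 5.0]. Largest eigenvalue (spectral radius) = 5.0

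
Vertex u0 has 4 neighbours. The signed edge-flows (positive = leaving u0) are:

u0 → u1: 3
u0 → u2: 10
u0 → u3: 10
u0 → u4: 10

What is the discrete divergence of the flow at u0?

Divergence = sum of outgoing flows = 3 + 10 + 10 + 10 = 33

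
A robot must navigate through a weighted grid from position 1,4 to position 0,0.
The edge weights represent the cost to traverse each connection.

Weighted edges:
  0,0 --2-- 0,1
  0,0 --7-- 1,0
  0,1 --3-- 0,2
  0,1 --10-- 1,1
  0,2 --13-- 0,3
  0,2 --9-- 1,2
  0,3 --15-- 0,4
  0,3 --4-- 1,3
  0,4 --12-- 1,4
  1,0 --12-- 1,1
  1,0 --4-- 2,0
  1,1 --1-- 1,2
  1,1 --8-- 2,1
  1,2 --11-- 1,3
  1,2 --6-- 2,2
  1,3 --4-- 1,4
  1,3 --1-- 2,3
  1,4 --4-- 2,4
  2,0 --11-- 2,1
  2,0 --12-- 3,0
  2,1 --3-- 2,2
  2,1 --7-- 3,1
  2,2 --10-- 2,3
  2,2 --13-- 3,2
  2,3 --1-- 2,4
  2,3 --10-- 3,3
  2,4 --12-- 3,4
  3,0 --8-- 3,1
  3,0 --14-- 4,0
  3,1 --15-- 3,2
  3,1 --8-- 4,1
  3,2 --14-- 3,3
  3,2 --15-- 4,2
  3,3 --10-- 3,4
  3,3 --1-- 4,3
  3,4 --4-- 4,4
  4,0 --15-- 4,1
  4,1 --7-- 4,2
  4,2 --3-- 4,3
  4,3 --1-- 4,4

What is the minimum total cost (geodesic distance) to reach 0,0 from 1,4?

Shortest path: 1,4 → 1,3 → 0,3 → 0,2 → 0,1 → 0,0, total weight = 26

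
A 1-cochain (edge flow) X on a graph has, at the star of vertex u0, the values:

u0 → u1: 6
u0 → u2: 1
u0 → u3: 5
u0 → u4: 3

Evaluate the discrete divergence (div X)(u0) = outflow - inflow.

Divergence = sum of outgoing flows = 6 + 1 + 5 + 3 = 15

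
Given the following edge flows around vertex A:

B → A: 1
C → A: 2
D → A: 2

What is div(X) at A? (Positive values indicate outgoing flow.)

Divergence = sum of outgoing flows = (-1) + (-2) + (-2) = -5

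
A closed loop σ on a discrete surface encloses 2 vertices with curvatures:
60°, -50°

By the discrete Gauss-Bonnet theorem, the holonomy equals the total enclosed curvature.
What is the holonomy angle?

Holonomy = total enclosed curvature = 60° + (-50°) = 10°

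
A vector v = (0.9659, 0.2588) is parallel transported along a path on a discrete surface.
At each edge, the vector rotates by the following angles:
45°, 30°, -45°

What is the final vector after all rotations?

Total rotation: 45° + 30° + (-45°) = 30°. Final vector: (0.7071, 0.7071)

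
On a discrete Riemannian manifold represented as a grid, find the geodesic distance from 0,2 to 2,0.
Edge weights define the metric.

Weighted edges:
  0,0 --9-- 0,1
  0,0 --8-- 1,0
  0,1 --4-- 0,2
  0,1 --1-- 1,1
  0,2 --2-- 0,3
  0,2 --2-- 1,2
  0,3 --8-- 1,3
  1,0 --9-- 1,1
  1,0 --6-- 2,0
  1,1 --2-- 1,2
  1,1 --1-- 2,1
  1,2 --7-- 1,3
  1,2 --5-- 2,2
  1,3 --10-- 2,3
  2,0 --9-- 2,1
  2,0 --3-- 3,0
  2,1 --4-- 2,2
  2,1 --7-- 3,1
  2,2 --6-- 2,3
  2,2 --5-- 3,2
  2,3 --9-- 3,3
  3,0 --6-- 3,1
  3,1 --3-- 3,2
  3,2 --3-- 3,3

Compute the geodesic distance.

Shortest path: 0,2 → 1,2 → 1,1 → 2,1 → 2,0, total weight = 14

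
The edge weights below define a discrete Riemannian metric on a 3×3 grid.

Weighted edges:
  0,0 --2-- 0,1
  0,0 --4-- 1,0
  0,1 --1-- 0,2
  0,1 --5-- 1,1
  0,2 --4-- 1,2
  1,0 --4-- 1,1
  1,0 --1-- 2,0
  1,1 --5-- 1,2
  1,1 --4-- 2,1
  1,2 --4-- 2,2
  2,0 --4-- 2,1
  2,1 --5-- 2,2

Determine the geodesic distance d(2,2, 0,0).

Shortest path: 2,2 → 1,2 → 0,2 → 0,1 → 0,0, total weight = 11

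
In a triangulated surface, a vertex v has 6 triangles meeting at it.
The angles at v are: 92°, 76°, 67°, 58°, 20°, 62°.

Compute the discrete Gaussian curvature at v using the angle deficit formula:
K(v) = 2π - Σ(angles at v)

Sum of angles = 375°. K = 360° - 375° = -15° = -π/12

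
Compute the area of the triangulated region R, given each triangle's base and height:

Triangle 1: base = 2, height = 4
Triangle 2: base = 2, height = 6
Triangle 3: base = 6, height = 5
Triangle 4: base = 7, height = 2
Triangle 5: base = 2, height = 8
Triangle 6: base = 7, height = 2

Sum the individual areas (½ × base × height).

(1/2)×2×4 + (1/2)×2×6 + (1/2)×6×5 + (1/2)×7×2 + (1/2)×2×8 + (1/2)×7×2 = 47.0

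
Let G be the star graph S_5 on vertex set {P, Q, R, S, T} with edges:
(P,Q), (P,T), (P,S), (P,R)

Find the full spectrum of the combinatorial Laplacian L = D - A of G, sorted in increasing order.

The star S_5 is the complete bipartite graph K_{1,4} (one hub of degree 4, 4 leaves of degree 1). The Laplacian spectrum of K_{p,q} is 0, p (multiplicity q−1), q (multiplicity p−1), p+q. With p = 1, q = 4: 0 once, 1 with multiplicity 3, and 5 once. (Check: trace L = sum of degrees = 8 = 3·1 + 5.)
Laplacian eigenvalues (increasing order): [0.0, 1.0, 1.0, 1.0, 5.0]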